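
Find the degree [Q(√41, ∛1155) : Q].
[Q(√41, ∛1155) : Q] = 6

Let L = Q(√41, ∛1155). Since Q(√41) ⊂ L and [Q(√41):Q] = 2, the tower law gives 2 | [L:Q]. Likewise Q(∛1155) ⊂ L with [Q(∛1155):Q] = 3 (because 1155 is not a perfect cube), so 3 | [L:Q]. As gcd(2,3) = 1, [L:Q] is divisible by 6. Conversely L is generated over Q by √41 and ∛1155, so [L:Q] ≤ 2·3 = 6. Therefore [Q(√41, ∛1155) : Q] = 6.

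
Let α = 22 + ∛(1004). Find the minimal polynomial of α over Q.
m_α(x) = x^3 - 66x^2 + 1452x - 11652

Set β = α - 22 = ∛(1004), so β^3 = 1004. Then (α - 22)^3 - 1004 = 0, i.e. α is a root of g(x) = (x - 22)^3 - 1004 = x^3 - 66x^2 + 1452x - 11652. Since g(x) = h(x - 22) where h(x) = x^3 - 1004, and h is irreducible over Q (because 1004 is not a perfect cube, so h has no rational root, and a monic cubic with no rational root is irreducible), g is also irreducible (irreducibility is preserved under the substitution x → x - 22). Hence m_α(x) = x^3 - 66x^2 + 1452x - 11652.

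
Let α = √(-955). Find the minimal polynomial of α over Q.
m_α(x) = x^2 + 955

α satisfies α^2 + 955 = 0, so x^2 + 955 annihilates α. Since d = -955 is squarefree and ≠ 1, it is not a perfect square in Q, so x^2 + 955 has no rational root and is therefore irreducible over Q (a degree-2 polynomial over a field is irreducible iff it has no root). Hence m_α(x) = x^2 + 955.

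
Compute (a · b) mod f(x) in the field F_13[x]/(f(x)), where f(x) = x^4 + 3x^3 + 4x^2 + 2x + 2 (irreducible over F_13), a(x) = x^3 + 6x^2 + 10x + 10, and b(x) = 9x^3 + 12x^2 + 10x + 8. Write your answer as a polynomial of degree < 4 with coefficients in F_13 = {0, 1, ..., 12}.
a · b ≡ 8x^3 + 5x^2 + 12x + 3 (mod f(x))

Multiply in F_13[x]: a(x)·b(x) = (x^3 + 6x^2 + 10x + 10)·(9x^3 + 12x^2 + 10x + 8) = 9x^6 + x^5 + 3x^4 + 5x^3 + 8x^2 + 11x + 2. This has degree ≥ 4, so divide by f(x) over F_13: 9x^6 + x^5 + 3x^4 + 5x^3 + 8x^2 + 11x + 2 = (9x^2 + 6)·(x^4 + 3x^3 + 4x^2 + 2x + 2) + (8x^3 + 5x^2 + 12x + 3). Hence a·b ≡ 8x^3 + 5x^2 + 12x + 3 (mod f). (F_13[x]/(f) is a field with 13^4 = 28561 elements since f is irreducible of degree 4.)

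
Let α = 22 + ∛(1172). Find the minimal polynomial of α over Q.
m_α(x) = x^3 - 66x^2 + 1452x - 11820

Set β = α - 22 = ∛(1172), so β^3 = 1172. Then (α - 22)^3 - 1172 = 0, i.e. α is a root of g(x) = (x - 22)^3 - 1172 = x^3 - 66x^2 + 1452x - 11820. Since g(x) = h(x - 22) where h(x) = x^3 - 1172, and h is irreducible over Q (because 1172 is not a perfect cube, so h has no rational root, and a monic cubic with no rational root is irreducible), g is also irreducible (irreducibility is preserved under the substitution x → x - 22). Hence m_α(x) = x^3 - 66x^2 + 1452x - 11820.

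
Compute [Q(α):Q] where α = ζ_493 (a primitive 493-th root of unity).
[Q(α):Q] = 448

The minimal polynomial of ζ_493 over Q is the 493-th cyclotomic polynomial Φ_493(x), which is irreducible over Q and has degree φ(493) = 448. Hence [Q(α):Q] = φ(493) = 448.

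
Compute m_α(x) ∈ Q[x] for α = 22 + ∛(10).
m_α(x) = x^3 - 66x^2 + 1452x - 10658

Set β = α - 22 = ∛(10), so β^3 = 10. Then (α - 22)^3 - 10 = 0, i.e. α is a root of g(x) = (x - 22)^3 - 10 = x^3 - 66x^2 + 1452x - 10658. Since g(x) = h(x - 22) where h(x) = x^3 - 10, and h is irreducible over Q (because 10 is not a perfect cube, so h has no rational root, and a monic cubic with no rational root is irreducible), g is also irreducible (irreducibility is preserved under the substitution x → x - 22). Hence m_α(x) = x^3 - 66x^2 + 1452x - 10658.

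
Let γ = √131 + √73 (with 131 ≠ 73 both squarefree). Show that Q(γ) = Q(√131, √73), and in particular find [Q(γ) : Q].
[Q(γ) : Q] = 4 (equivalently, Q(γ) = Q(√131, √73))

Obviously Q(γ) ⊆ Q(√131, √73), and [Q(√131, √73):Q] = 4 (since 131, 73 are distinct squarefree integers > 1 with 9563 not a perfect square). To show equality we compute the minimal polynomial of γ. From γ = √131 + √73: γ^2 = 131 + 2√(9563) + 73 = 204 + 2√(9563), so γ^2 - 204 = 2√(9563); squaring, (γ^2 - 204)^2 = 4·9563, i.e. γ^4 - 408γ^2 + 41616 - 38252 = 0, i.e. γ^4 - 408γ^2 + 3364 = 0. So γ is a root of x^4 - 408x^2 + 3364. This polynomial is irreducible over Q: it has no rational root (each ±√131 ± √73 is irrational), and any factorization into two quadratics over Q would force √(9563) ∈ Q (pairing opposite roots) or √131, √73 ∈ Q (other pairings), all impossible. Hence [Q(γ):Q] = 4 = [Q(√131, √73):Q], so Q(γ) = Q(√131, √73).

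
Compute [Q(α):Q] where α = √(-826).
[Q(α):Q] = 2

[Q(α):Q] equals the degree of the minimal polynomial of α. Here α^2 = -826 and x^2 + 826 is irreducible (d = -826 is squarefree, ≠ 1, hence not a square), so deg(m_α) = 2. Thus [Q(α):Q] = 2.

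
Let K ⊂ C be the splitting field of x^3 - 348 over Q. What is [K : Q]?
[K : Q] = 6

The roots of x^3 - 348 are ∛348, ω∛348, ω^2∛348 where ω = e^(2πi/3) is a primitive cube root of unity, so K = Q(∛348, ω). Now [Q(∛348):Q] = 3 (since 348 is not a perfect cube, x^3 - 348 is irreducible) and [Q(ω):Q] = 2. Both 2 and 3 divide [K:Q], and [K:Q] ≤ 3·2 = 6, so [K:Q] = 6. (Equivalently: Q(∛348) ⊂ R but ω ∉ R, so [K : Q(∛348)] = 2.)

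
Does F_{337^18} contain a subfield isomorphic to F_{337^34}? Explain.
No: F_{337^34} is not a subfield of F_{337^18}

F_{p^m} embeds in F_{p^n} iff m | n. Here 34 ∤ 18 (since 18 = 0·34 + 18 with remainder 18 ≠ 0), so F_{337^34} is not a subfield of F_{337^18}. Equivalently: if it were, the tower law would give 34 = [F_{337^34}:F_337] dividing [F_{337^18}:F_337] = 18, contradiction.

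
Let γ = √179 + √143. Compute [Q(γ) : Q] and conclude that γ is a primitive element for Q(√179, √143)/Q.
[Q(γ) : Q] = 4 (equivalently, Q(γ) = Q(√179, √143))

Obviously Q(γ) ⊆ Q(√179, √143), and [Q(√179, √143):Q] = 4 (since 179, 143 are distinct squarefree integers > 1 with 25597 not a perfect square). To show equality we compute the minimal polynomial of γ. From γ = √179 + √143: γ^2 = 179 + 2√(25597) + 143 = 322 + 2√(25597), so γ^2 - 322 = 2√(25597); squaring, (γ^2 - 322)^2 = 4·25597, i.e. γ^4 - 644γ^2 + 103684 - 102388 = 0, i.e. γ^4 - 644γ^2 + 1296 = 0. So γ is a root of x^4 - 644x^2 + 1296. This polynomial is irreducible over Q: it has no rational root (each ±√179 ± √143 is irrational), and any factorization into two quadratics over Q would force √(25597) ∈ Q (pairing opposite roots) or √179, √143 ∈ Q (other pairings), all impossible. Hence [Q(γ):Q] = 4 = [Q(√179, √143):Q], so Q(γ) = Q(√179, √143).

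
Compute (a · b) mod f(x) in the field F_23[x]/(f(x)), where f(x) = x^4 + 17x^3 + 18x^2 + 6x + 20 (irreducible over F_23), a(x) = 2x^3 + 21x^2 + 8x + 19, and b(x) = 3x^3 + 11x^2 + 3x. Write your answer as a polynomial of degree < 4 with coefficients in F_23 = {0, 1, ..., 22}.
a · b ≡ 2x^3 + 10x^2 + 22x + 15 (mod f(x))

Multiply in F_23[x]: a(x)·b(x) = (2x^3 + 21x^2 + 8x + 19)·(3x^3 + 11x^2 + 3x) = 6x^6 + 16x^5 + 8x^4 + x^3 + 3x^2 + 11x. This has degree ≥ 4, so divide by f(x) over F_23: 6x^6 + 16x^5 + 8x^4 + x^3 + 3x^2 + 11x = (6x^2 + 6x + 5)·(x^4 + 17x^3 + 18x^2 + 6x + 20) + (2x^3 + 10x^2 + 22x + 15). Hence a·b ≡ 2x^3 + 10x^2 + 22x + 15 (mod f). (F_23[x]/(f) is a field with 23^4 = 279841 elements since f is irreducible of degree 4.)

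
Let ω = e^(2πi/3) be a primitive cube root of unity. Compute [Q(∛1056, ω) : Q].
[Q(∛1056, ω) : Q] = 6

[Q(∛1056):Q] = 3 (min poly x^3 - 1056, irreducible since 1056 is not a perfect cube). [Q(ω):Q] = 2 (min poly x^2 + x + 1). Since Q(∛1056) ⊂ R and ω ∉ R, we have ω ∉ Q(∛1056), so x^2 + x + 1 remains irreducible over Q(∛1056) and [Q(∛1056, ω) : Q(∛1056)] = 2. By the tower law, [Q(∛1056, ω) : Q] = 3 · 2 = 6. (In fact Q(∛1056, ω) is the splitting field of x^3 - 1056 over Q.)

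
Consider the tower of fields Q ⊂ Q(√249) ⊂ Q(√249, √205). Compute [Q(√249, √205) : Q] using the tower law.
[Q(√249, √205) : Q] = 4

[Q(√249):Q] = 2 (min poly x^2 - 249, irreducible since 249 is squarefree > 1). For the top step, suppose √205 ∈ Q(√249), say √205 = c + d√249 with c, d ∈ Q. Squaring: 205 = c^2 + 249d^2 + 2cd√249. Since √249 ∉ Q this forces 2cd = 0. If d = 0 then √205 = c ∈ Q, contradicting 205 squarefree > 1. If c = 0 then 205 = 249d^2, so 249·205 = (249d)^2 is a perfect square in Q — but 249·205 = 51045 is not a perfect square (since 249 and 205 are distinct squarefree integers). Contradiction. Hence √205 ∉ Q(√249), so x^2 - 205 stays irreducible over Q(√249) and [Q(√249, √205) : Q(√249)] = 2. By the tower law, [Q(√249, √205) : Q] = 2 · 2 = 4.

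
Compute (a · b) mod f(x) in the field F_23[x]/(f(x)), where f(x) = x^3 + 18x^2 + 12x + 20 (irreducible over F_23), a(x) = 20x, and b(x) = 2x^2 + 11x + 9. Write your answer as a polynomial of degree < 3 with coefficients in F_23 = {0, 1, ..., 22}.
a · b ≡ 6x^2 + 22x + 5 (mod f(x))

Multiply in F_23[x]: a(x)·b(x) = (20x)·(2x^2 + 11x + 9) = 17x^3 + 13x^2 + 19x. This has degree ≥ 3, so divide by f(x) over F_23: 17x^3 + 13x^2 + 19x = (17)·(x^3 + 18x^2 + 12x + 20) + (6x^2 + 22x + 5). Hence a·b ≡ 6x^2 + 22x + 5 (mod f). (F_23[x]/(f) is a field with 23^3 = 12167 elements since f is irreducible of degree 3.)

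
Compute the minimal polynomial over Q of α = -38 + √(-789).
m_α(x) = x^2 + 76x + 2233

From α + 38 = √(-789), squaring gives (α + 38)^2 = -789, i.e. α^2 + 76α + 1444 = -789, so α^2 + 76α + 2233 = 0. The discriminant of x^2 + 76x + 2233 is (76)^2 - 4·(2233) = 5776 - 8932 = -3156, and 4·(-789) is not a perfect square in Q since -789 is squarefree and ≠ 1. Hence x^2 + 76x + 2233 is irreducible over Q and is the minimal polynomial of α.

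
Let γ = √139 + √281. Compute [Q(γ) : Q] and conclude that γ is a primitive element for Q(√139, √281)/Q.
[Q(γ) : Q] = 4 (equivalently, Q(γ) = Q(√139, √281))

Obviously Q(γ) ⊆ Q(√139, √281), and [Q(√139, √281):Q] = 4 (since 139, 281 are distinct squarefree integers > 1 with 39059 not a perfect square). To show equality we compute the minimal polynomial of γ. From γ = √139 + √281: γ^2 = 139 + 2√(39059) + 281 = 420 + 2√(39059), so γ^2 - 420 = 2√(39059); squaring, (γ^2 - 420)^2 = 4·39059, i.e. γ^4 - 840γ^2 + 176400 - 156236 = 0, i.e. γ^4 - 840γ^2 + 20164 = 0. So γ is a root of x^4 - 840x^2 + 20164. This polynomial is irreducible over Q: it has no rational root (each ±√139 ± √281 is irrational), and any factorization into two quadratics over Q would force √(39059) ∈ Q (pairing opposite roots) or √139, √281 ∈ Q (other pairings), all impossible. Hence [Q(γ):Q] = 4 = [Q(√139, √281):Q], so Q(γ) = Q(√139, √281).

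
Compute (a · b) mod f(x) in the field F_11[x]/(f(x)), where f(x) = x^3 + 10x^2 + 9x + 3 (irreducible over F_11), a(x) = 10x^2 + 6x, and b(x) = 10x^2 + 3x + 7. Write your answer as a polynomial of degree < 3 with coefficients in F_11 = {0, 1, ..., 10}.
a · b ≡ 5x^2 + x + 2 (mod f(x))

Multiply in F_11[x]: a(x)·b(x) = (10x^2 + 6x)·(10x^2 + 3x + 7) = x^4 + 2x^3 + 9x. This has degree ≥ 3, so divide by f(x) over F_11: x^4 + 2x^3 + 9x = (x + 3)·(x^3 + 10x^2 + 9x + 3) + (5x^2 + x + 2). Hence a·b ≡ 5x^2 + x + 2 (mod f). (F_11[x]/(f) is a field with 11^3 = 1331 elements since f is irreducible of degree 3.)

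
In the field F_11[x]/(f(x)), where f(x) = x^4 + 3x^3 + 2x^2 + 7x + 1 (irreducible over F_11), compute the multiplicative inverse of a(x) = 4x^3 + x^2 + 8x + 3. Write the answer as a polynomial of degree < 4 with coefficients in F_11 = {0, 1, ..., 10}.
a(x)^(-1) ≡ x^3 + 9x^2 + x + 9 (mod f(x))

Since f is irreducible over F_11, F_11[x]/(f) is a field and a(x) ≠ 0 has an inverse. Apply the extended Euclidean algorithm to f(x) and a(x) in F_11[x]: f(x) = (3x)·a(x) + (9x + 1);  a(x) = (9x^2 + 4x + 9)·(9x + 1) + (5). The last nonzero remainder is the constant 5 = gcd(f, a) in F_11. Back-substituting through the division chain expresses 5 = s(x)·a(x) + t(x)·f(x) with s(x) ≡ 5x^3 + x^2 + 5x + 1 (mod f), so (5x^3 + x^2 + 5x + 1)·a(x) ≡ 5 (mod f). Multiplying by 5^(-1) ≡ 9 in F_11 gives a(x)^(-1) ≡ 9·(5x^3 + x^2 + 5x + 1) ≡ x^3 + 9x^2 + x + 9 (mod f). Check: (4x^3 + x^2 + 8x + 3)·(x^3 + 9x^2 + x + 9) = 4x^6 + 4x^5 + 10x^4 + 2x^3 + 9x + 5 ≡ 1 (mod x^4 + 3x^3 + 2x^2 + 7x + 1).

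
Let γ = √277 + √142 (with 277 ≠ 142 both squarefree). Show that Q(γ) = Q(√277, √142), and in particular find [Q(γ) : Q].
[Q(γ) : Q] = 4 (equivalently, Q(γ) = Q(√277, √142))

Obviously Q(γ) ⊆ Q(√277, √142), and [Q(√277, √142):Q] = 4 (since 277, 142 are distinct squarefree integers > 1 with 39334 not a perfect square). To show equality we compute the minimal polynomial of γ. From γ = √277 + √142: γ^2 = 277 + 2√(39334) + 142 = 419 + 2√(39334), so γ^2 - 419 = 2√(39334); squaring, (γ^2 - 419)^2 = 4·39334, i.e. γ^4 - 838γ^2 + 175561 - 157336 = 0, i.e. γ^4 - 838γ^2 + 18225 = 0. So γ is a root of x^4 - 838x^2 + 18225. This polynomial is irreducible over Q: it has no rational root (each ±√277 ± √142 is irrational), and any factorization into two quadratics over Q would force √(39334) ∈ Q (pairing opposite roots) or √277, √142 ∈ Q (other pairings), all impossible. Hence [Q(γ):Q] = 4 = [Q(√277, √142):Q], so Q(γ) = Q(√277, √142).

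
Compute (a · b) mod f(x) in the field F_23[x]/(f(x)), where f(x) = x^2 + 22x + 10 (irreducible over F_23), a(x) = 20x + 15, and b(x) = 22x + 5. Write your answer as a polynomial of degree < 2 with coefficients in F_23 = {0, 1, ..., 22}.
a · b ≡ 19x + 22 (mod f(x))

Multiply in F_23[x]: a(x)·b(x) = (20x + 15)·(22x + 5) = 3x^2 + 16x + 6. This has degree ≥ 2, so divide by f(x) over F_23: 3x^2 + 16x + 6 = (3)·(x^2 + 22x + 10) + (19x + 22). Hence a·b ≡ 19x + 22 (mod f). (F_23[x]/(f) is a field with 23^2 = 529 elements since f is irreducible of degree 2.)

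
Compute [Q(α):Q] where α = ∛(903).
[Q(α):Q] = 3

The minimal polynomial of α is x^3 - 903, irreducible over Q since 903 is not a perfect cube (so x^3 - 903 has no rational root). Hence [Q(α):Q] = deg(m_α) = 3.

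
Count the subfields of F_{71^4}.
F_{71^4} has 3 subfields

The subfields of F_{p^n} are exactly the fields F_{p^d} for d | n (each is the fixed field of the unique index-d subgroup of Gal(F_{p^n}/F_p) ≅ Z/nZ). The divisors of n = 4 are {1, 2, 4}, giving 3 subfields: F_{71^1}, F_{71^2}, F_{71^4}.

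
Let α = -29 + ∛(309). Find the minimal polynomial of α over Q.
m_α(x) = x^3 + 87x^2 + 2523x + 24080

Set β = α + 29 = ∛(309), so β^3 = 309. Then (α + 29)^3 - 309 = 0, i.e. α is a root of g(x) = (x + 29)^3 - 309 = x^3 + 87x^2 + 2523x + 24080. Since g(x) = h(x + 29) where h(x) = x^3 - 309, and h is irreducible over Q (because 309 is not a perfect cube, so h has no rational root, and a monic cubic with no rational root is irreducible), g is also irreducible (irreducibility is preserved under the substitution x → x + 29). Hence m_α(x) = x^3 + 87x^2 + 2523x + 24080.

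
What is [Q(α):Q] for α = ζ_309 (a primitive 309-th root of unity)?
[Q(α):Q] = 204

The minimal polynomial of ζ_309 over Q is the 309-th cyclotomic polynomial Φ_309(x), which is irreducible over Q and has degree φ(309) = 204. Hence [Q(α):Q] = φ(309) = 204.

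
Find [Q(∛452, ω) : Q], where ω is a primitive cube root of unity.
[Q(∛452, ω) : Q] = 6

[Q(∛452):Q] = 3 (min poly x^3 - 452, irreducible since 452 is not a perfect cube). [Q(ω):Q] = 2 (min poly x^2 + x + 1). Since Q(∛452) ⊂ R and ω ∉ R, we have ω ∉ Q(∛452), so x^2 + x + 1 remains irreducible over Q(∛452) and [Q(∛452, ω) : Q(∛452)] = 2. By the tower law, [Q(∛452, ω) : Q] = 3 · 2 = 6. (In fact Q(∛452, ω) is the splitting field of x^3 - 452 over Q.)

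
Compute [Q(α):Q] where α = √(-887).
[Q(α):Q] = 2

[Q(α):Q] equals the degree of the minimal polynomial of α. Here α^2 = -887 and x^2 + 887 is irreducible (d = -887 is squarefree, ≠ 1, hence not a square), so deg(m_α) = 2. Thus [Q(α):Q] = 2.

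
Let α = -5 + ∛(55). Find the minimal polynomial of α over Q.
m_α(x) = x^3 + 15x^2 + 75x + 70

Set β = α + 5 = ∛(55), so β^3 = 55. Then (α + 5)^3 - 55 = 0, i.e. α is a root of g(x) = (x + 5)^3 - 55 = x^3 + 15x^2 + 75x + 70. Since g(x) = h(x + 5) where h(x) = x^3 - 55, and h is irreducible over Q (because 55 is not a perfect cube, so h has no rational root, and a monic cubic with no rational root is irreducible), g is also irreducible (irreducibility is preserved under the substitution x → x + 5). Hence m_α(x) = x^3 + 15x^2 + 75x + 70.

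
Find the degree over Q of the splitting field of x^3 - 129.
[K : Q] = 6

The roots of x^3 - 129 are ∛129, ω∛129, ω^2∛129 where ω = e^(2πi/3) is a primitive cube root of unity, so K = Q(∛129, ω). Now [Q(∛129):Q] = 3 (since 129 is not a perfect cube, x^3 - 129 is irreducible) and [Q(ω):Q] = 2. Both 2 and 3 divide [K:Q], and [K:Q] ≤ 3·2 = 6, so [K:Q] = 6. (Equivalently: Q(∛129) ⊂ R but ω ∉ R, so [K : Q(∛129)] = 2.)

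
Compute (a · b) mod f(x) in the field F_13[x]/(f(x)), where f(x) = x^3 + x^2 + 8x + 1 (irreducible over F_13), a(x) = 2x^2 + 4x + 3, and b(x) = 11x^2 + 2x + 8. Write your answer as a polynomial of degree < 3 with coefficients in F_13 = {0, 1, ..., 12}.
a · b ≡ 11x^2 + 3x + 11 (mod f(x))

Multiply in F_13[x]: a(x)·b(x) = (2x^2 + 4x + 3)·(11x^2 + 2x + 8) = 9x^4 + 9x^3 + 5x^2 + 12x + 11. This has degree ≥ 3, so divide by f(x) over F_13: 9x^4 + 9x^3 + 5x^2 + 12x + 11 = (9x)·(x^3 + x^2 + 8x + 1) + (11x^2 + 3x + 11). Hence a·b ≡ 11x^2 + 3x + 11 (mod f). (F_13[x]/(f) is a field with 13^3 = 2197 elements since f is irreducible of degree 3.)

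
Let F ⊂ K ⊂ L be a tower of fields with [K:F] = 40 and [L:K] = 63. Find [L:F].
[L:F] = 2520

The tower law says that for any tower of field extensions F ⊂ K ⊂ L with finite degrees, [L:F] = [L:K] · [K:F]. Here this gives [L:F] = 63 · 40 = 2520.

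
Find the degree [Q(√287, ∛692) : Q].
[Q(√287, ∛692) : Q] = 6

Let L = Q(√287, ∛692). Since Q(√287) ⊂ L and [Q(√287):Q] = 2, the tower law gives 2 | [L:Q]. Likewise Q(∛692) ⊂ L with [Q(∛692):Q] = 3 (because 692 is not a perfect cube), so 3 | [L:Q]. As gcd(2,3) = 1, [L:Q] is divisible by 6. Conversely L is generated over Q by √287 and ∛692, so [L:Q] ≤ 2·3 = 6. Therefore [Q(√287, ∛692) : Q] = 6.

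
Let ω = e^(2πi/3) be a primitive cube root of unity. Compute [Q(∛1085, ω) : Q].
[Q(∛1085, ω) : Q] = 6

[Q(∛1085):Q] = 3 (min poly x^3 - 1085, irreducible since 1085 is not a perfect cube). [Q(ω):Q] = 2 (min poly x^2 + x + 1). Since Q(∛1085) ⊂ R and ω ∉ R, we have ω ∉ Q(∛1085), so x^2 + x + 1 remains irreducible over Q(∛1085) and [Q(∛1085, ω) : Q(∛1085)] = 2. By the tower law, [Q(∛1085, ω) : Q] = 3 · 2 = 6. (In fact Q(∛1085, ω) is the splitting field of x^3 - 1085 over Q.)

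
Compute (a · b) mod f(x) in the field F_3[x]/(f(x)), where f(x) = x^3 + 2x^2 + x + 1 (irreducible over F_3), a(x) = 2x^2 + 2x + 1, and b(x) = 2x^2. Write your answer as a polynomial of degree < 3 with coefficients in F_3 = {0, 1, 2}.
a · b ≡ 1 (mod f(x))

Multiply in F_3[x]: a(x)·b(x) = (2x^2 + 2x + 1)·(2x^2) = x^4 + x^3 + 2x^2. This has degree ≥ 3, so divide by f(x) over F_3: x^4 + x^3 + 2x^2 = (x + 2)·(x^3 + 2x^2 + x + 1) + (1). Hence a·b ≡ 1 (mod f). (F_3[x]/(f) is a field with 3^3 = 27 elements since f is irreducible of degree 3.)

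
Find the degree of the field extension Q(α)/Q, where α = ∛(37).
[Q(α):Q] = 3

The minimal polynomial of α is x^3 - 37, irreducible over Q since 37 is not a perfect cube (so x^3 - 37 has no rational root). Hence [Q(α):Q] = deg(m_α) = 3.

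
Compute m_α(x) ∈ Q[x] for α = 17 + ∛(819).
m_α(x) = x^3 - 51x^2 + 867x - 5732

Set β = α - 17 = ∛(819), so β^3 = 819. Then (α - 17)^3 - 819 = 0, i.e. α is a root of g(x) = (x - 17)^3 - 819 = x^3 - 51x^2 + 867x - 5732. Since g(x) = h(x - 17) where h(x) = x^3 - 819, and h is irreducible over Q (because 819 is not a perfect cube, so h has no rational root, and a monic cubic with no rational root is irreducible), g is also irreducible (irreducibility is preserved under the substitution x → x - 17). Hence m_α(x) = x^3 - 51x^2 + 867x - 5732.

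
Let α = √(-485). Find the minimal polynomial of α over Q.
m_α(x) = x^2 + 485

α satisfies α^2 + 485 = 0, so x^2 + 485 annihilates α. Since d = -485 is squarefree and ≠ 1, it is not a perfect square in Q, so x^2 + 485 has no rational root and is therefore irreducible over Q (a degree-2 polynomial over a field is irreducible iff it has no root). Hence m_α(x) = x^2 + 485.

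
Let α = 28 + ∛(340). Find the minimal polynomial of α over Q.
m_α(x) = x^3 - 84x^2 + 2352x - 22292

Set β = α - 28 = ∛(340), so β^3 = 340. Then (α - 28)^3 - 340 = 0, i.e. α is a root of g(x) = (x - 28)^3 - 340 = x^3 - 84x^2 + 2352x - 22292. Since g(x) = h(x - 28) where h(x) = x^3 - 340, and h is irreducible over Q (because 340 is not a perfect cube, so h has no rational root, and a monic cubic with no rational root is irreducible), g is also irreducible (irreducibility is preserved under the substitution x → x - 28). Hence m_α(x) = x^3 - 84x^2 + 2352x - 22292.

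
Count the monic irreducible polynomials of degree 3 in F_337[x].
There are 12757472 monic irreducible polynomials of degree 3 over F_337

Each element of F_{337^3} that lies in no proper subfield is a root of exactly one monic irreducible of degree 3 over F_337, and each such polynomial has 3 distinct roots in F_{337^3}. By Möbius inversion the count is N_337(3) = (1/3) Σ_{d|3} μ(3/d) · 337^d = (1/3)(μ(3)·337^1 + μ(1)·337^3) = 38272416/3 = 12757472.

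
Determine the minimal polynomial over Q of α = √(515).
m_α(x) = x^2 - 515

α satisfies α^2 - 515 = 0, so x^2 - 515 annihilates α. Since d = 515 is squarefree and ≠ 1, it is not a perfect square in Q, so x^2 - 515 has no rational root and is therefore irreducible over Q (a degree-2 polynomial over a field is irreducible iff it has no root). Hence m_α(x) = x^2 - 515.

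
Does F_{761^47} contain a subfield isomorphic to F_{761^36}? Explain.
No: F_{761^36} is not a subfield of F_{761^47}

F_{p^m} embeds in F_{p^n} iff m | n. Here 36 ∤ 47 (since 47 = 1·36 + 11 with remainder 11 ≠ 0), so F_{761^36} is not a subfield of F_{761^47}. Equivalently: if it were, the tower law would give 36 = [F_{761^36}:F_761] dividing [F_{761^47}:F_761] = 47, contradiction.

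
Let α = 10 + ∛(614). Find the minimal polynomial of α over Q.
m_α(x) = x^3 - 30x^2 + 300x - 1614

Set β = α - 10 = ∛(614), so β^3 = 614. Then (α - 10)^3 - 614 = 0, i.e. α is a root of g(x) = (x - 10)^3 - 614 = x^3 - 30x^2 + 300x - 1614. Since g(x) = h(x - 10) where h(x) = x^3 - 614, and h is irreducible over Q (because 614 is not a perfect cube, so h has no rational root, and a monic cubic with no rational root is irreducible), g is also irreducible (irreducibility is preserved under the substitution x → x - 10). Hence m_α(x) = x^3 - 30x^2 + 300x - 1614.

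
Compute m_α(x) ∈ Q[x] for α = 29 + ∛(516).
m_α(x) = x^3 - 87x^2 + 2523x - 24905

Set β = α - 29 = ∛(516), so β^3 = 516. Then (α - 29)^3 - 516 = 0, i.e. α is a root of g(x) = (x - 29)^3 - 516 = x^3 - 87x^2 + 2523x - 24905. Since g(x) = h(x - 29) where h(x) = x^3 - 516, and h is irreducible over Q (because 516 is not a perfect cube, so h has no rational root, and a monic cubic with no rational root is irreducible), g is also irreducible (irreducibility is preserved under the substitution x → x - 29). Hence m_α(x) = x^3 - 87x^2 + 2523x - 24905.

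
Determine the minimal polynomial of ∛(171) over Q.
m_α(x) = x^3 - 171

α satisfies α^3 = 171, so x^3 - 171 annihilates α. By the rational root test, a rational root p/q (in lowest terms) of x^3 - 171 would satisfy p^3 = 171 q^3, forcing q = 1 and p^3 = 171; but 171 is not a perfect cube, contradiction. A monic cubic over Q with no rational root is irreducible (any nontrivial factorization would include a linear factor). Hence x^3 - 171 is the minimal polynomial of α, and in particular [Q(α):Q] = 3.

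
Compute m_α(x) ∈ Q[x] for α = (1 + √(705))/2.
m_α(x) = x^2 - x - 176

From 2α - 1 = √(705), squaring gives (2α - 1)^2 = 705, i.e. 4α^2 - 4α + 1 = 705, so α^2 - α + (1 - 705)/4 = 0. Since 705 ≡ 1 (mod 4), (1 - 705)/4 = -176 ∈ Z. The polynomial x^2 - x - 176 has discriminant 1 - 4·(-176) = 705, which is not a perfect square in Q (d = 705 is squarefree and ≠ 1), so x^2 - x - 176 is irreducible over Q. It is the minimal polynomial of α.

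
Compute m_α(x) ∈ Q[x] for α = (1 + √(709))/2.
m_α(x) = x^2 - x - 177

From 2α - 1 = √(709), squaring gives (2α - 1)^2 = 709, i.e. 4α^2 - 4α + 1 = 709, so α^2 - α + (1 - 709)/4 = 0. Since 709 ≡ 1 (mod 4), (1 - 709)/4 = -177 ∈ Z. The polynomial x^2 - x - 177 has discriminant 1 - 4·(-177) = 709, which is not a perfect square in Q (d = 709 is squarefree and ≠ 1), so x^2 - x - 177 is irreducible over Q. It is the minimal polynomial of α.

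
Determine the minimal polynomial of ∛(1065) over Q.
m_α(x) = x^3 - 1065

α satisfies α^3 = 1065, so x^3 - 1065 annihilates α. By the rational root test, a rational root p/q (in lowest terms) of x^3 - 1065 would satisfy p^3 = 1065 q^3, forcing q = 1 and p^3 = 1065; but 1065 is not a perfect cube, contradiction. A monic cubic over Q with no rational root is irreducible (any nontrivial factorization would include a linear factor). Hence x^3 - 1065 is the minimal polynomial of α, and in particular [Q(α):Q] = 3.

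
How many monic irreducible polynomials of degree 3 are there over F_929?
There are 267254720 monic irreducible polynomials of degree 3 over F_929

Each element of F_{929^3} that lies in no proper subfield is a root of exactly one monic irreducible of degree 3 over F_929, and each such polynomial has 3 distinct roots in F_{929^3}. By Möbius inversion the count is N_929(3) = (1/3) Σ_{d|3} μ(3/d) · 929^d = (1/3)(μ(3)·929^1 + μ(1)·929^3) = 801764160/3 = 267254720.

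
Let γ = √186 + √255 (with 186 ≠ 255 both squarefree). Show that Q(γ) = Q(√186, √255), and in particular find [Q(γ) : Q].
[Q(γ) : Q] = 4 (equivalently, Q(γ) = Q(√186, √255))

Obviously Q(γ) ⊆ Q(√186, √255), and [Q(√186, √255):Q] = 4 (since 186, 255 are distinct squarefree integers > 1 with 47430 not a perfect square). To show equality we compute the minimal polynomial of γ. From γ = √186 + √255: γ^2 = 186 + 2√(47430) + 255 = 441 + 2√(47430), so γ^2 - 441 = 2√(47430); squaring, (γ^2 - 441)^2 = 4·47430, i.e. γ^4 - 882γ^2 + 194481 - 189720 = 0, i.e. γ^4 - 882γ^2 + 4761 = 0. So γ is a root of x^4 - 882x^2 + 4761. This polynomial is irreducible over Q: it has no rational root (each ±√186 ± √255 is irrational), and any factorization into two quadratics over Q would force √(47430) ∈ Q (pairing opposite roots) or √186, √255 ∈ Q (other pairings), all impossible. Hence [Q(γ):Q] = 4 = [Q(√186, √255):Q], so Q(γ) = Q(√186, √255).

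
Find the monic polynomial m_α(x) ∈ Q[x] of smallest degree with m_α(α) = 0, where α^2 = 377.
m_α(x) = x^2 - 377

α satisfies α^2 - 377 = 0, so x^2 - 377 annihilates α. Since d = 377 is squarefree and ≠ 1, it is not a perfect square in Q, so x^2 - 377 has no rational root and is therefore irreducible over Q (a degree-2 polynomial over a field is irreducible iff it has no root). Hence m_α(x) = x^2 - 377.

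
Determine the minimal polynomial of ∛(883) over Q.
m_α(x) = x^3 - 883

α satisfies α^3 = 883, so x^3 - 883 annihilates α. By the rational root test, a rational root p/q (in lowest terms) of x^3 - 883 would satisfy p^3 = 883 q^3, forcing q = 1 and p^3 = 883; but 883 is not a perfect cube, contradiction. A monic cubic over Q with no rational root is irreducible (any nontrivial factorization would include a linear factor). Hence x^3 - 883 is the minimal polynomial of α, and in particular [Q(α):Q] = 3.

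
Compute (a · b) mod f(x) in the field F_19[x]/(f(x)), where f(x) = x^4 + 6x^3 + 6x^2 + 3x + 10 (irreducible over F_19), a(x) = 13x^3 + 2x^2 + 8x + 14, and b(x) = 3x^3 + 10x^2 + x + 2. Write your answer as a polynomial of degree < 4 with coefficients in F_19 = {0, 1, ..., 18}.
a · b ≡ 17x^3 + 3x^2 + 5x + 3 (mod f(x))

Multiply in F_19[x]: a(x)·b(x) = (13x^3 + 2x^2 + 8x + 14)·(3x^3 + 10x^2 + x + 2) = x^6 + 3x^5 + 17x^3 + 11x + 9. This has degree ≥ 4, so divide by f(x) over F_19: x^6 + 3x^5 + 17x^3 + 11x + 9 = (x^2 + 16x + 12)·(x^4 + 6x^3 + 6x^2 + 3x + 10) + (17x^3 + 3x^2 + 5x + 3). Hence a·b ≡ 17x^3 + 3x^2 + 5x + 3 (mod f). (F_19[x]/(f) is a field with 19^4 = 130321 elements since f is irreducible of degree 4.)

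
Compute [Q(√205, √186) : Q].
[Q(√205, √186) : Q] = 4

[Q(√205):Q] = 2 (min poly x^2 - 205, irreducible since 205 is squarefree > 1). For the top step, suppose √186 ∈ Q(√205), say √186 = c + d√205 with c, d ∈ Q. Squaring: 186 = c^2 + 205d^2 + 2cd√205. Since √205 ∉ Q this forces 2cd = 0. If d = 0 then √186 = c ∈ Q, contradicting 186 squarefree > 1. If c = 0 then 186 = 205d^2, so 205·186 = (205d)^2 is a perfect square in Q — but 205·186 = 38130 is not a perfect square (since 205 and 186 are distinct squarefree integers). Contradiction. Hence √186 ∉ Q(√205), so x^2 - 186 stays irreducible over Q(√205) and [Q(√205, √186) : Q(√205)] = 2. By the tower law, [Q(√205, √186) : Q] = 2 · 2 = 4.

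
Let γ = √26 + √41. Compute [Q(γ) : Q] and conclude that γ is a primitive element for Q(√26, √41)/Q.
[Q(γ) : Q] = 4 (equivalently, Q(γ) = Q(√26, √41))

Obviously Q(γ) ⊆ Q(√26, √41), and [Q(√26, √41):Q] = 4 (since 26, 41 are distinct squarefree integers > 1 with 1066 not a perfect square). To show equality we compute the minimal polynomial of γ. From γ = √26 + √41: γ^2 = 26 + 2√(1066) + 41 = 67 + 2√(1066), so γ^2 - 67 = 2√(1066); squaring, (γ^2 - 67)^2 = 4·1066, i.e. γ^4 - 134γ^2 + 4489 - 4264 = 0, i.e. γ^4 - 134γ^2 + 225 = 0. So γ is a root of x^4 - 134x^2 + 225. This polynomial is irreducible over Q: it has no rational root (each ±√26 ± √41 is irrational), and any factorization into two quadratics over Q would force √(1066) ∈ Q (pairing opposite roots) or √26, √41 ∈ Q (other pairings), all impossible. Hence [Q(γ):Q] = 4 = [Q(√26, √41):Q], so Q(γ) = Q(√26, √41).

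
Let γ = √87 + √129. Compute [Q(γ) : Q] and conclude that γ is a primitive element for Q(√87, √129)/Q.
[Q(γ) : Q] = 4 (equivalently, Q(γ) = Q(√87, √129))

Obviously Q(γ) ⊆ Q(√87, √129), and [Q(√87, √129):Q] = 4 (since 87, 129 are distinct squarefree integers > 1 with 11223 not a perfect square). To show equality we compute the minimal polynomial of γ. From γ = √87 + √129: γ^2 = 87 + 2√(11223) + 129 = 216 + 2√(11223), so γ^2 - 216 = 2√(11223); squaring, (γ^2 - 216)^2 = 4·11223, i.e. γ^4 - 432γ^2 + 46656 - 44892 = 0, i.e. γ^4 - 432γ^2 + 1764 = 0. So γ is a root of x^4 - 432x^2 + 1764. This polynomial is irreducible over Q: it has no rational root (each ±√87 ± √129 is irrational), and any factorization into two quadratics over Q would force √(11223) ∈ Q (pairing opposite roots) or √87, √129 ∈ Q (other pairings), all impossible. Hence [Q(γ):Q] = 4 = [Q(√87, √129):Q], so Q(γ) = Q(√87, √129).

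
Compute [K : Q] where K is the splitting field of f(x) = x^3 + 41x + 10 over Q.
[K : Q] = 6

By the rational root test, any rational root of the monic integer polynomial f(x) = x^3 + 41x + 10 must be an integer dividing the constant term 10, i.e. one of ±{1, 2, 5, 10}. Evaluating: f(1) = 52, f(-1) = -32, f(2) = 100, f(-2) = -80, f(5) = 340, f(-5) = -320, f(10) = 1420, f(-10) = -1400; none is 0, so f has no rational root and is therefore irreducible over Q (a cubic with no linear factor over a field is irreducible). For an irreducible cubic, the Galois group is A_3 or S_3 according as the discriminant disc(f) = -4a^3 - 27b^2 = -4·(41)^3 - 27·(10)^2 = -278384 is or is not a square in Q. Here disc(f) = -278384 is not a perfect square in Q, so the Galois group of f over Q is not contained in A_3 and must be all of S_3. The splitting field has degree |S_3| = 6 over Q, so [K : Q] = 6.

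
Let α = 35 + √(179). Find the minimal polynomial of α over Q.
m_α(x) = x^2 - 70x + 1046

From α - 35 = √(179), squaring gives (α - 35)^2 = 179, i.e. α^2 - 70α + 1225 = 179, so α^2 - 70α + 1046 = 0. The discriminant of x^2 - 70x + 1046 is (-70)^2 - 4·(1046) = 4900 - 4184 = 716, and 4·(179) is not a perfect square in Q since 179 is squarefree and ≠ 1. Hence x^2 - 70x + 1046 is irreducible over Q and is the minimal polynomial of α.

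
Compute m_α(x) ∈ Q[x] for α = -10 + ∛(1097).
m_α(x) = x^3 + 30x^2 + 300x - 97

Set β = α + 10 = ∛(1097), so β^3 = 1097. Then (α + 10)^3 - 1097 = 0, i.e. α is a root of g(x) = (x + 10)^3 - 1097 = x^3 + 30x^2 + 300x - 97. Since g(x) = h(x + 10) where h(x) = x^3 - 1097, and h is irreducible over Q (because 1097 is not a perfect cube, so h has no rational root, and a monic cubic with no rational root is irreducible), g is also irreducible (irreducibility is preserved under the substitution x → x + 10). Hence m_α(x) = x^3 + 30x^2 + 300x - 97.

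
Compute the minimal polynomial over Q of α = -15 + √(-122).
m_α(x) = x^2 + 30x + 347

From α + 15 = √(-122), squaring gives (α + 15)^2 = -122, i.e. α^2 + 30α + 225 = -122, so α^2 + 30α + 347 = 0. The discriminant of x^2 + 30x + 347 is (30)^2 - 4·(347) = 900 - 1388 = -488, and 4·(-122) is not a perfect square in Q since -122 is squarefree and ≠ 1. Hence x^2 + 30x + 347 is irreducible over Q and is the minimal polynomial of α.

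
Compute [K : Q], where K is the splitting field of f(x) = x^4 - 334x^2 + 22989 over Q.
[K : Q] = 4

Solving the quadratic in x^2: x^2 = (334 ± √(334^2 - 4·22989))/2 = (334 ± √19600)/2 = (334 ± 140)/2, giving x^2 = 97 or x^2 = 237. So f(x) = (x^2 - 97)(x^2 - 237) and the roots of f are ±√97, ±√237. Hence the splitting field is K = Q(√97, √237). Since 97 and 237 are distinct squarefree integers > 1, their product 22989 is not a perfect square, so √237 ∉ Q(√97). By the tower law [K:Q] = [Q(√97,√237):Q(√97)] · [Q(√97):Q] = 2 · 2 = 4.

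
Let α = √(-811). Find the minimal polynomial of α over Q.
m_α(x) = x^2 + 811

α satisfies α^2 + 811 = 0, so x^2 + 811 annihilates α. Since d = -811 is squarefree and ≠ 1, it is not a perfect square in Q, so x^2 + 811 has no rational root and is therefore irreducible over Q (a degree-2 polynomial over a field is irreducible iff it has no root). Hence m_α(x) = x^2 + 811.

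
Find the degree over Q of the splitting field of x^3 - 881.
[K : Q] = 6

The roots of x^3 - 881 are ∛881, ω∛881, ω^2∛881 where ω = e^(2πi/3) is a primitive cube root of unity, so K = Q(∛881, ω). Now [Q(∛881):Q] = 3 (since 881 is not a perfect cube, x^3 - 881 is irreducible) and [Q(ω):Q] = 2. Both 2 and 3 divide [K:Q], and [K:Q] ≤ 3·2 = 6, so [K:Q] = 6. (Equivalently: Q(∛881) ⊂ R but ω ∉ R, so [K : Q(∛881)] = 2.)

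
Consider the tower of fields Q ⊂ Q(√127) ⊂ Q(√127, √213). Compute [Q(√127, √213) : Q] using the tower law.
[Q(√127, √213) : Q] = 4

[Q(√127):Q] = 2 (min poly x^2 - 127, irreducible since 127 is squarefree > 1). For the top step, suppose √213 ∈ Q(√127), say √213 = c + d√127 with c, d ∈ Q. Squaring: 213 = c^2 + 127d^2 + 2cd√127. Since √127 ∉ Q this forces 2cd = 0. If d = 0 then √213 = c ∈ Q, contradicting 213 squarefree > 1. If c = 0 then 213 = 127d^2, so 127·213 = (127d)^2 is a perfect square in Q — but 127·213 = 27051 is not a perfect square (since 127 and 213 are distinct squarefree integers). Contradiction. Hence √213 ∉ Q(√127), so x^2 - 213 stays irreducible over Q(√127) and [Q(√127, √213) : Q(√127)] = 2. By the tower law, [Q(√127, √213) : Q] = 2 · 2 = 4.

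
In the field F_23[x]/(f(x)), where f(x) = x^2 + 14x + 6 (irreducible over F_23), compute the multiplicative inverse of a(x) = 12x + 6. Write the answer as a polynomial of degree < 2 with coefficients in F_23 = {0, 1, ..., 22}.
a(x)^(-1) ≡ 18x + 13 (mod f(x))

Since f is irreducible over F_23, F_23[x]/(f) is a field and a(x) ≠ 0 has an inverse. Apply the extended Euclidean algorithm to f(x) and a(x) in F_23[x]: f(x) = (2x + 4)·a(x) + (5). The last nonzero remainder is the constant 5 = gcd(f, a) in F_23. Back-substituting through the division chain expresses 5 = s(x)·a(x) + t(x)·f(x) with s(x) ≡ 21x + 19 (mod f), so (21x + 19)·a(x) ≡ 5 (mod f). Multiplying by 5^(-1) ≡ 14 in F_23 gives a(x)^(-1) ≡ 14·(21x + 19) ≡ 18x + 13 (mod f). Check: (12x + 6)·(18x + 13) = 9x^2 + 11x + 9 ≡ 1 (mod x^2 + 14x + 6).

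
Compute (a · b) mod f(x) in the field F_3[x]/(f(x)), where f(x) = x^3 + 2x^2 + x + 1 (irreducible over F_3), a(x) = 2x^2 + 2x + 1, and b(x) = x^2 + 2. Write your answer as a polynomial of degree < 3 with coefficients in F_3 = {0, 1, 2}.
a · b ≡ x^2 + x + 1 (mod f(x))

Multiply in F_3[x]: a(x)·b(x) = (2x^2 + 2x + 1)·(x^2 + 2) = 2x^4 + 2x^3 + 2x^2 + x + 2. This has degree ≥ 3, so divide by f(x) over F_3: 2x^4 + 2x^3 + 2x^2 + x + 2 = (2x + 1)·(x^3 + 2x^2 + x + 1) + (x^2 + x + 1). Hence a·b ≡ x^2 + x + 1 (mod f). (F_3[x]/(f) is a field with 3^3 = 27 elements since f is irreducible of degree 3.)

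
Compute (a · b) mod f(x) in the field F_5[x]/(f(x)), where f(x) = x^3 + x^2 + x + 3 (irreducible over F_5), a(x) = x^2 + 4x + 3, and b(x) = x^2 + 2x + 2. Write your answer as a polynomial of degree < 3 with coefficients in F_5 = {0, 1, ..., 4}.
a · b ≡ 2x^2 + x + 1 (mod f(x))

Multiply in F_5[x]: a(x)·b(x) = (x^2 + 4x + 3)·(x^2 + 2x + 2) = x^4 + x^3 + 3x^2 + 4x + 1. This has degree ≥ 3, so divide by f(x) over F_5: x^4 + x^3 + 3x^2 + 4x + 1 = (x)·(x^3 + x^2 + x + 3) + (2x^2 + x + 1). Hence a·b ≡ 2x^2 + x + 1 (mod f). (F_5[x]/(f) is a field with 5^3 = 125 elements since f is irreducible of degree 3.)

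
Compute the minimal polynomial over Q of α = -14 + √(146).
m_α(x) = x^2 + 28x + 50

From α + 14 = √(146), squaring gives (α + 14)^2 = 146, i.e. α^2 + 28α + 196 = 146, so α^2 + 28α + 50 = 0. The discriminant of x^2 + 28x + 50 is (28)^2 - 4·(50) = 784 - 200 = 584, and 4·(146) is not a perfect square in Q since 146 is squarefree and ≠ 1. Hence x^2 + 28x + 50 is irreducible over Q and is the minimal polynomial of α.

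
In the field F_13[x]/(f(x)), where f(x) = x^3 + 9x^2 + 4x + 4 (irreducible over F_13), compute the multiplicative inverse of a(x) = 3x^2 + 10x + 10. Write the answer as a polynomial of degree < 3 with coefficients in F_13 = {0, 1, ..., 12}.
a(x)^(-1) ≡ 8x^2 + 3x (mod f(x))

Since f is irreducible over F_13, F_13[x]/(f) is a field and a(x) ≠ 0 has an inverse. Apply the extended Euclidean algorithm to f(x) and a(x) in F_13[x]: f(x) = (9x + 12)·a(x) + (2x + 1);  a(x) = (8x + 1)·(2x + 1) + (9). The last nonzero remainder is the constant 9 = gcd(f, a) in F_13. Back-substituting through the division chain expresses 9 = s(x)·a(x) + t(x)·f(x) with s(x) ≡ 7x^2 + x (mod f), so (7x^2 + x)·a(x) ≡ 9 (mod f). Multiplying by 9^(-1) ≡ 3 in F_13 gives a(x)^(-1) ≡ 3·(7x^2 + x) ≡ 8x^2 + 3x (mod f). Check: (3x^2 + 10x + 10)·(8x^2 + 3x) = 11x^4 + 11x^3 + 6x^2 + 4x ≡ 1 (mod x^3 + 9x^2 + 4x + 4).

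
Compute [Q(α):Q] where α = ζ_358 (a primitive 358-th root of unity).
[Q(α):Q] = 178

The minimal polynomial of ζ_358 over Q is the 358-th cyclotomic polynomial Φ_358(x), which is irreducible over Q and has degree φ(358) = 178. Hence [Q(α):Q] = φ(358) = 178.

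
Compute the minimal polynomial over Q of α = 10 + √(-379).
m_α(x) = x^2 - 20x + 479

From α - 10 = √(-379), squaring gives (α - 10)^2 = -379, i.e. α^2 - 20α + 100 = -379, so α^2 - 20α + 479 = 0. The discriminant of x^2 - 20x + 479 is (-20)^2 - 4·(479) = 400 - 1916 = -1516, and 4·(-379) is not a perfect square in Q since -379 is squarefree and ≠ 1. Hence x^2 - 20x + 479 is irreducible over Q and is the minimal polynomial of α.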